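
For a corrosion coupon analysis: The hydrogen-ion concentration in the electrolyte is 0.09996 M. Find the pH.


pH = −log10[H+]
pH = −log10(0.09996) = 1.0

1.0


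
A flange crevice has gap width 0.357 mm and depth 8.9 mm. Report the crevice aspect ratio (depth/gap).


Aspect ratio = depth / gap
Ratio = 8.9 / 0.357 = 24.9

24.9


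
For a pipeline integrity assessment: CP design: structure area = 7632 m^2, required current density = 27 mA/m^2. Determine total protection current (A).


I = area * current density, then convert mA → A (÷1000)
I = 7632 * 27 / 1000 = 206.06 A

206.06 A


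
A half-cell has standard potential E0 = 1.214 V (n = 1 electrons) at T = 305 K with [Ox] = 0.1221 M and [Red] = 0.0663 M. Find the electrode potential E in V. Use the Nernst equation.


Apply the Nernst equation: E = E0 + (RT/nF)*ln([Ox]/[Red])
Step 1: RT/nF = 8.314*305/(1*96485) = 0.02628149 V
Step 2: [Ox]/[Red] = 0.1221/0.0663 = 1.841629
Step 3: ln(1.841629) = 0.610651
Step 4: correction = 0.02628149 * 0.610651 = 0.016 V
E = 1.214 + 0.016 = 1.23 V

1.23 V


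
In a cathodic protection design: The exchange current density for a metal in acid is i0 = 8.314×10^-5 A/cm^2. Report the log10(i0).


i0 = 8.314×10^-5 A/cm^2
log10(i0) = -4.08

-4.08


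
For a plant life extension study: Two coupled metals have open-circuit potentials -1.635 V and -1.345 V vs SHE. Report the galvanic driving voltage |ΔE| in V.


Driving voltage is the absolute potential difference.
|ΔE| = |-1.635 − (-1.345)| = 0.29 V

0.29 V


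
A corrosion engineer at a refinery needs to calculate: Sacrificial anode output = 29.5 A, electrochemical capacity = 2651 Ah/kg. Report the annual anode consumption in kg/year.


Annual consumption = current * hours per year / capacity
Rate = 29.5 * 8760 / 2651 = 97.5 kg/year

97.5 kg/year


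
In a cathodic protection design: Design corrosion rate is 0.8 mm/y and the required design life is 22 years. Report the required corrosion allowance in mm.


Corrosion allowance = CR × design life
CA = 0.8 * 22 = 17.6 mm

17.6 mm


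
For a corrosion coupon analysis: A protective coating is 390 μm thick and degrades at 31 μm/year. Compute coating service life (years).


Service life = thickness / degradation rate
Life = 390 / 31 = 12.6 years

12.6 years


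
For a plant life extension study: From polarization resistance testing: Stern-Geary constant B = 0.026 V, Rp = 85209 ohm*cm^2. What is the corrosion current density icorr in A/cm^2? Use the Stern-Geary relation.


Apply the Stern-Geary relation: icorr = B / Rp
icorr = 0.026 / 85209 = 3.051×10^-7 A/cm^2

3.051×10^-7 A/cm^2


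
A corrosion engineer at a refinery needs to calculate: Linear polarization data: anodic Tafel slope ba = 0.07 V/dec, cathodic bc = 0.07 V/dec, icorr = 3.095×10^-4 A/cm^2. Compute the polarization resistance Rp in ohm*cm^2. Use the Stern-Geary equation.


Apply the Stern-Geary equation: Rp = ba*bc / (2.303*icorr*(ba+bc))
ba*bc = 0.07*0.07 = 0.0049
ba+bc = 0.14; 2.303*icorr*(ba+bc) = 2.303*3.095×10^-4*0.14 = 9.978899×10^-5
Rp = 0.0049 / 9.978899×10^-5 = 49.1 ohm*cm^2

49.1 ohm*cm^2


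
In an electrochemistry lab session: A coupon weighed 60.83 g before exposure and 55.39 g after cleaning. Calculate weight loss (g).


Weight loss = initial − final
WL = 60.83 − 55.39 = 5.44 g

5.44 g


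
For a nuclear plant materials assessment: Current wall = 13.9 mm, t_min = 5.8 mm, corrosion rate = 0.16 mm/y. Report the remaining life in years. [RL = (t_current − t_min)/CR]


Apply the remaining-life relation: RL = (t_current − t_min) / CR
RL = (13.9 − 5.8) / 0.16 = 8.1 / 0.16 = 50.6 years

50.6 years


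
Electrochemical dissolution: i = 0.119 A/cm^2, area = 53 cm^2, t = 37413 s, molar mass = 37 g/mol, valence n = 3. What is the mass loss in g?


Apply Faraday's law: m = i*A*t*M / (n*F)
Total charge passed Q = i*A*t = 0.119*53*37413 = 235963.791 C
m = Q*M/(n*F) = 235963.791*37/(3*96485) = 30.162 g

30.162 g


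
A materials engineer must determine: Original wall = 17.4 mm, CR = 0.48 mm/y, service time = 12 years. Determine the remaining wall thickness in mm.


Remaining wall = original − CR × time
t = 17.4 − 0.48*12 = 17.4 − 5.76 = 11.64 mm

11.64 mm


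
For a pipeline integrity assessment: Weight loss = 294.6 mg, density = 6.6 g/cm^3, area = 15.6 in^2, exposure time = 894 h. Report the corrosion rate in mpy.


Apply the mpy weight-loss relation: CR = 534 * W / (D * A * T)
Numerator: 534 * 294.6 = 157316.4
Denominator: 6.6 * 15.6 * 894 = 92046.24
CR = 157316.4 / 92046.24 = 1.7091 mpy

1.7091 mpy


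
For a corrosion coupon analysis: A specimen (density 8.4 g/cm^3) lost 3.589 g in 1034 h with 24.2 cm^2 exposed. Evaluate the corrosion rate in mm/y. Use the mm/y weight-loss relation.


Apply the mm/y weight-loss relation: CR = 87600 * W / (D * A * T)
Numerator: 87600 * 3.589 = 314396.4
Denominator: 8.4 * 24.2 * 1034 = 210191.52
CR = 314396.4 / 210191.52 = 1.4958 mm/y

1.4958 mm/y


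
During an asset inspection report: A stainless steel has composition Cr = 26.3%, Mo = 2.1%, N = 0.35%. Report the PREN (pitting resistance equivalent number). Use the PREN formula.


Apply the PREN formula: PREN = Cr + 3.3*Mo + 16*N
PREN = 26.3 + 3.3*2.1 + 16*0.35
PREN = 26.3 + 6.93 + 5.6 = 38.83

38.83


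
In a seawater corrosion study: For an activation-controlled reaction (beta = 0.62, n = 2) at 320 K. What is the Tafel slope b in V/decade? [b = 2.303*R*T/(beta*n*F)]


Apply the Tafel slope relation: b = 2.303*R*T/(beta*n*F)
Numerator: 2.303 * 8.314 * 320 = 6127.09
Denominator: 0.62 * 2 * 96485 = 119641.4
b = 6127.09 / 119641.4 = 0.051 V/decade

0.051 V/decade


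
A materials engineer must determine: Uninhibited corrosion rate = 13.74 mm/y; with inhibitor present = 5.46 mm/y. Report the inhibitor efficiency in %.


Apply the inhibitor-efficiency definition: IE = (CR_blank − CR_inh)/CR_blank × 100
IE = (13.74 − 5.46) / 13.74 × 100
IE = 8.28 / 13.74 × 100 = 60.3 %

60.3 %


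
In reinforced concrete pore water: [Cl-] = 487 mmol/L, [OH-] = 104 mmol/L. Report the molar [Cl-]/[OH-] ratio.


Threshold parameter = [Cl-] / [OH-] (molar basis; both in mmol/L, so units cancel)
Ratio = 487 / 104 = 4.68

4.68


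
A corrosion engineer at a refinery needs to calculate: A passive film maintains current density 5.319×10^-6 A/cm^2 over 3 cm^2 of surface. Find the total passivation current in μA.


I = i_pass * A, then convert A → μA (×10^6)
I = 5.319×10^-6 * 3 * 10^6 = 15.96 μA

15.96 μA


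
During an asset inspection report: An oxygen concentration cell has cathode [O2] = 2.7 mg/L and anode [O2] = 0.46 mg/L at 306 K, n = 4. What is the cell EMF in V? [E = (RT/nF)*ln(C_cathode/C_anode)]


Apply the Nernst concentration-cell relation: E = (RT/nF)*ln(C_cathode/C_anode)
RT/nF = 8.314*306/(4*96485) = 0.00659192 V
ln(2.7/0.46) = 1.76978
E = 0.00659192 * 1.76978 = 0.01167 V

0.01167 V


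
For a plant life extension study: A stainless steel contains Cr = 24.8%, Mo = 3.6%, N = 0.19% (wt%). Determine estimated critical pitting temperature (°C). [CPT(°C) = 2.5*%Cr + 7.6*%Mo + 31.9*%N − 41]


Apply the ASTM G48 empirical CPT estimate: CPT(°C) = 2.5*%Cr + 7.6*%Mo + 31.9*%N − 41
2.5*24.8 = 62; 7.6*3.6 = 27.36; 31.9*0.19 = 6.061
CPT = 62 + 27.36 + 6.061 − 41 = 54.421 °C
Rounded to 0.1 °C: CPT ≈ 54.4 °C

54.4 °C


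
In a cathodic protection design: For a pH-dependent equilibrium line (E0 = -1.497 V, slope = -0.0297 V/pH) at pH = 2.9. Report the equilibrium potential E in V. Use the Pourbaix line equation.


Apply the Pourbaix line equation: E = E0 + slope*pH
E = -1.497 + (-0.0297)*2.9 = -1.497 + (-0.08613) = -1.58313 V
Rounded to 3 decimal places: E = -1.583 V

-1.583 V


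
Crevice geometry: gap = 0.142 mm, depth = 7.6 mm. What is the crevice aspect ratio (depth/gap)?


Aspect ratio = depth / gap
Ratio = 7.6 / 0.142 = 53.5

53.5


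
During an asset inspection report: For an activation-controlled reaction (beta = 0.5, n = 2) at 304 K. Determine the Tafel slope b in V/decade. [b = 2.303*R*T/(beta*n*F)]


Apply the Tafel slope relation: b = 2.303*R*T/(beta*n*F)
Numerator: 2.303 * 8.314 * 304 = 5820.73
Denominator: 0.5 * 2 * 96485 = 96485.0
b = 5820.73 / 96485.0 = 0.0603 V/decade

0.0603 V/decade


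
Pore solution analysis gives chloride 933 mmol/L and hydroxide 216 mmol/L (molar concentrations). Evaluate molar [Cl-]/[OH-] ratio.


Threshold parameter = [Cl-] / [OH-] (molar basis; both in mmol/L, so units cancel)
Ratio = 933 / 216 = 4.32

4.32


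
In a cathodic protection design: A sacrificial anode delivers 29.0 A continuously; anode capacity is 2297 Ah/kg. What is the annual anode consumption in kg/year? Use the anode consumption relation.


Annual consumption = current * hours per year / capacity
Rate = 29.0 * 8760 / 2297 = 110.6 kg/year

110.6 kg/year


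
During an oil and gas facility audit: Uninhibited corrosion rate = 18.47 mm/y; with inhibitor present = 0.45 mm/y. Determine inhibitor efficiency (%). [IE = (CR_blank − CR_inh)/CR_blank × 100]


Apply the inhibitor-efficiency definition: IE = (CR_blank − CR_inh)/CR_blank × 100
IE = (18.47 − 0.45) / 18.47 × 100
IE = 18.02 / 18.47 × 100 = 97.6 %

97.6 %


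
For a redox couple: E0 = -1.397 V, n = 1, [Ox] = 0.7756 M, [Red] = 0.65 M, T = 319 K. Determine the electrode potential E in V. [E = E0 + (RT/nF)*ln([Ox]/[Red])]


Apply the Nernst equation: E = E0 + (RT/nF)*ln([Ox]/[Red])
Step 1: RT/nF = 8.314*319/(1*96485) = 0.02748786 V
Step 2: [Ox]/[Red] = 0.7756/0.65 = 1.193231
Step 3: ln(1.193231) = 0.176665
Step 4: correction = 0.02748786 * 0.176665 = 0.005 V
E = -1.397 + 0.005 = -1.392 V

-1.392 V


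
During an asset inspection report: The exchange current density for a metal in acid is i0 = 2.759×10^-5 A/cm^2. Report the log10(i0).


i0 = 2.759×10^-5 A/cm^2
log10(i0) = -4.559

-4.559


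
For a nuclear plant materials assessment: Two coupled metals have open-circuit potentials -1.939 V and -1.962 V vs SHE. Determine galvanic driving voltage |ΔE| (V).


Driving voltage is the absolute potential difference.
|ΔE| = |-1.939 − (-1.962)| = 0.023 V

0.023 V


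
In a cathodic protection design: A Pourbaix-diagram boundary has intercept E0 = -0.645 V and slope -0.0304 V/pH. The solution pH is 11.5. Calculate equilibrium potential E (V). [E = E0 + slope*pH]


Apply the Pourbaix line equation: E = E0 + slope*pH
E = -0.645 + (-0.0304)*11.5 = -0.645 + (-0.3496) = -0.9946 V
Rounded to 3 decimal places: E = -0.995 V

-0.995 V


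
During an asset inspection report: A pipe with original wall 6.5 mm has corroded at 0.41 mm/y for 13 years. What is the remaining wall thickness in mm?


Remaining wall = original − CR × time
t = 6.5 − 0.41*13 = 6.5 − 5.33 = 1.17 mm

1.17 mm


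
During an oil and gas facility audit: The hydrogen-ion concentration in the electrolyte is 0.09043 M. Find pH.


pH = −log10[H+]
pH = −log10(0.09043) = 1.04

1.04


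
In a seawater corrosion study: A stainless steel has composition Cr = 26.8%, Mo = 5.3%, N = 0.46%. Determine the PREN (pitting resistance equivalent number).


Apply the PREN formula: PREN = Cr + 3.3*Mo + 16*N
PREN = 26.8 + 3.3*5.3 + 16*0.46
PREN = 26.8 + 17.49 + 7.36 = 51.65

51.65


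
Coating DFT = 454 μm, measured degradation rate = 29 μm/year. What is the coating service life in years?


Service life = thickness / degradation rate
Life = 454 / 29 = 15.7 years

15.7 years


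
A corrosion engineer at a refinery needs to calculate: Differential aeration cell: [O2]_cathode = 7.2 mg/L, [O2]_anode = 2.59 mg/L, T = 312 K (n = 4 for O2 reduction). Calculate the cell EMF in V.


Apply the Nernst concentration-cell relation: E = (RT/nF)*ln(C_cathode/C_anode)
RT/nF = 8.314*312/(4*96485) = 0.00672117 V
ln(7.2/2.59) = 1.02242
E = 0.00672117 * 1.02242 = 0.00687 V

0.00687 V


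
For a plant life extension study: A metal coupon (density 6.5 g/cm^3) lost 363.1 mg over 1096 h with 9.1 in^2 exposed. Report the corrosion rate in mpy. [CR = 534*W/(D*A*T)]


Apply the mpy weight-loss relation: CR = 534 * W / (D * A * T)
Numerator: 534 * 363.1 = 193895.4
Denominator: 6.5 * 9.1 * 1096 = 64828.4
CR = 193895.4 / 64828.4 = 2.9909 mpy

2.9909 mpy


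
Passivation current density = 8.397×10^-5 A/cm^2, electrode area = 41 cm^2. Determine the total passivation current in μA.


I = i_pass * A, then convert A → μA (×10^6)
I = 8.397×10^-5 * 41 * 10^6 = 3442.77 μA

3442.77 μA


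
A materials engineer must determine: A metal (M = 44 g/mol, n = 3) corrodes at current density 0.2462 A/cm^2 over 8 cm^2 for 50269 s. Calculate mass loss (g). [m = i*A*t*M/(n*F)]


Apply Faraday's law: m = i*A*t*M / (n*F)
Total charge passed Q = i*A*t = 0.2462*8*50269 = 99009.8224 C
m = Q*M/(n*F) = 99009.8224*44/(3*96485) = 15.05 g

15.05 g


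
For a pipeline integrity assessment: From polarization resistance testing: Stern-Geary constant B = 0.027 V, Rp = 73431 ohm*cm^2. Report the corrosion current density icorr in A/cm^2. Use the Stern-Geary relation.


Apply the Stern-Geary relation: icorr = B / Rp
icorr = 0.027 / 73431 = 3.677×10^-7 A/cm^2

3.677×10^-7 A/cm^2


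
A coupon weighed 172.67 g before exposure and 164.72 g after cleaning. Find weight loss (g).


Weight loss = initial − final
WL = 172.67 − 164.72 = 7.95 g

7.95 g


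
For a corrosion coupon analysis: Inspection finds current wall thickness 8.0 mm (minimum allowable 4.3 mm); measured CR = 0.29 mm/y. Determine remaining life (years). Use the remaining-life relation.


Apply the remaining-life relation: RL = (t_current − t_min) / CR
RL = (8.0 − 4.3) / 0.29 = 3.7 / 0.29 = 12.8 years

12.8 years


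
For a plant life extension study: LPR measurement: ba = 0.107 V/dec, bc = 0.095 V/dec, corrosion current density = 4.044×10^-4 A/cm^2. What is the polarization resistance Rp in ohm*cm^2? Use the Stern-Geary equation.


Apply the Stern-Geary equation: Rp = ba*bc / (2.303*icorr*(ba+bc))
ba*bc = 0.107*0.095 = 0.010165
ba+bc = 0.202; 2.303*icorr*(ba+bc) = 2.303*4.044×10^-4*0.202 = 1.8812931×10^-4
Rp = 0.010165 / 1.8812931×10^-4 = 54.03 ohm*cm^2

54.03 ohm*cm^2


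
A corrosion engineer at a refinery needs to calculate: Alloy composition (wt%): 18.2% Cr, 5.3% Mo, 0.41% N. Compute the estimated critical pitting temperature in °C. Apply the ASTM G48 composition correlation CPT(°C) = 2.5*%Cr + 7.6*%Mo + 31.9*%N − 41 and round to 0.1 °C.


Apply the ASTM G48 empirical CPT estimate: CPT(°C) = 2.5*%Cr + 7.6*%Mo + 31.9*%N − 41
2.5*18.2 = 45.5; 7.6*5.3 = 40.28; 31.9*0.41 = 13.079
CPT = 45.5 + 40.28 + 13.079 − 41 = 57.859 °C
Rounded to 0.1 °C: CPT ≈ 57.9 °C

57.9 °C


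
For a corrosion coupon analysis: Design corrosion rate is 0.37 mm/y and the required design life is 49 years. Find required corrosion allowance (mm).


Corrosion allowance = CR × design life
CA = 0.37 * 49 = 18.13 mm

18.13 mm


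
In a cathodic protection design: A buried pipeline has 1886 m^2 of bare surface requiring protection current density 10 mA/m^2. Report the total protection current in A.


I = area * current density, then convert mA → A (÷1000)
I = 1886 * 10 / 1000 = 18.86 A

18.86 A


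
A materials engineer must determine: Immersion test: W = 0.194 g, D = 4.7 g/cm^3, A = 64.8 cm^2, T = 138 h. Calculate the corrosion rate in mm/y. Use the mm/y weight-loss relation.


Apply the mm/y weight-loss relation: CR = 87600 * W / (D * A * T)
Numerator: 87600 * 0.194 = 16994.4
Denominator: 4.7 * 64.8 * 138 = 42029.28
CR = 16994.4 / 42029.28 = 0.404347 mm/y

0.404347 mm/y


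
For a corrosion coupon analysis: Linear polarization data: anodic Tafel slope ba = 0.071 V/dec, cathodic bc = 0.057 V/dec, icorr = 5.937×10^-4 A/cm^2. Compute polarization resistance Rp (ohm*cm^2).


Apply the Stern-Geary equation: Rp = ba*bc / (2.303*icorr*(ba+bc))
ba*bc = 0.071*0.057 = 0.004047
ba+bc = 0.128; 2.303*icorr*(ba+bc) = 2.303*5.937×10^-4*0.128 = 1.7501326×10^-4
Rp = 0.004047 / 1.7501326×10^-4 = 23.1 ohm*cm^2

23.1 ohm*cm^2


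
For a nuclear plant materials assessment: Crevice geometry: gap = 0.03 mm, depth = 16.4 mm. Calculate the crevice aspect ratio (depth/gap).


Aspect ratio = depth / gap
Ratio = 16.4 / 0.03 = 546.7

546.7


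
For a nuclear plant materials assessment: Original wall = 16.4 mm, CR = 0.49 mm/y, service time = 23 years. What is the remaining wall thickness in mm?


Remaining wall = original − CR × time
t = 16.4 − 0.49*23 = 16.4 − 11.27 = 5.13 mm

5.13 mm


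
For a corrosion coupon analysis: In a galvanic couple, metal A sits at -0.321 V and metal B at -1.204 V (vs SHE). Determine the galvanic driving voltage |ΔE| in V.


Driving voltage is the absolute potential difference.
|ΔE| = |-0.321 − (-1.204)| = 0.883 V

0.883 V


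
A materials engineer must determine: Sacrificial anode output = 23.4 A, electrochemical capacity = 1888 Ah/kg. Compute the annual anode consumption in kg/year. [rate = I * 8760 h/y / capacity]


Annual consumption = current * hours per year / capacity
Rate = 23.4 * 8760 / 1888 = 108.6 kg/year

108.6 kg/year


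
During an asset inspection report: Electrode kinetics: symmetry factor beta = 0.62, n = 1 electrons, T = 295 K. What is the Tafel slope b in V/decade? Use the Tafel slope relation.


Apply the Tafel slope relation: b = 2.303*R*T/(beta*n*F)
Numerator: 2.303 * 8.314 * 295 = 5648.41
Denominator: 0.62 * 1 * 96485 = 59820.7
b = 5648.41 / 59820.7 = 0.0944 V/decade

0.0944 V/decade


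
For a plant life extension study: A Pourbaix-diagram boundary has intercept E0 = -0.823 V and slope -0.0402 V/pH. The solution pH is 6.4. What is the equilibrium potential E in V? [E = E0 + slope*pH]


Apply the Pourbaix line equation: E = E0 + slope*pH
E = -0.823 + (-0.0402)*6.4 = -0.823 + (-0.25728) = -1.08028 V
Rounded to 3 decimal places: E = -1.080 V

-1.080 V


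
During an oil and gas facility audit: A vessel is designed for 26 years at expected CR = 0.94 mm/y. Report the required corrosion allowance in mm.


Corrosion allowance = CR × design life
CA = 0.94 * 26 = 24.44 mm

24.44 mm


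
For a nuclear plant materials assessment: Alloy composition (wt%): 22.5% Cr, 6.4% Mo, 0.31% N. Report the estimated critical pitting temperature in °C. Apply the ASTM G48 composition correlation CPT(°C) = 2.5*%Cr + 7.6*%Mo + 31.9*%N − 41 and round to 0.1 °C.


Apply the ASTM G48 empirical CPT estimate: CPT(°C) = 2.5*%Cr + 7.6*%Mo + 31.9*%N − 41
2.5*22.5 = 56.25; 7.6*6.4 = 48.64; 31.9*0.31 = 9.889
CPT = 56.25 + 48.64 + 9.889 − 41 = 73.779 °C
Rounded to 0.1 °C: CPT ≈ 73.8 °C

73.8 °C


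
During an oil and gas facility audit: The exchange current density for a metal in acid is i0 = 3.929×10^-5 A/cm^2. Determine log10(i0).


i0 = 3.929×10^-5 A/cm^2
log10(i0) = -4.406

-4.406


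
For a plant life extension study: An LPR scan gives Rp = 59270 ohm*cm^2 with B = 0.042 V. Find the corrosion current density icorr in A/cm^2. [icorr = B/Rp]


Apply the Stern-Geary relation: icorr = B / Rp
icorr = 0.042 / 59270 = 7.086×10^-7 A/cm^2

7.086×10^-7 A/cm^2


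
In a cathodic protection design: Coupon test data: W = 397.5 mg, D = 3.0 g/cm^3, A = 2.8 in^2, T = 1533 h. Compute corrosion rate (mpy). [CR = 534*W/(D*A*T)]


Apply the mpy weight-loss relation: CR = 534 * W / (D * A * T)
Numerator: 534 * 397.5 = 212265.0
Denominator: 3.0 * 2.8 * 1533 = 12877.2
CR = 212265.0 / 12877.2 = 16.484 mpy

16.484 mpy


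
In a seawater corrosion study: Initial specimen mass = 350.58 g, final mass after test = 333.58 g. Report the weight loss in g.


Weight loss = initial − final
WL = 350.58 − 333.58 = 17.0 g

17.0 g


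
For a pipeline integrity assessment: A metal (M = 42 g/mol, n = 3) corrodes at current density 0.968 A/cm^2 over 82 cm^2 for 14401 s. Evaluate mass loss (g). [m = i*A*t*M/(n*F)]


Apply Faraday's law: m = i*A*t*M / (n*F)
Total charge passed Q = i*A*t = 0.968*82*14401 = 1143093.776 C
m = Q*M/(n*F) = 1143093.776*42/(3*96485) = 165.86322 g

165.86322 g


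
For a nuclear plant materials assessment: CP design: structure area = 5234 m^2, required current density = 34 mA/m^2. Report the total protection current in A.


I = area * current density, then convert mA → A (÷1000)
I = 5234 * 34 / 1000 = 177.96 A

177.96 A


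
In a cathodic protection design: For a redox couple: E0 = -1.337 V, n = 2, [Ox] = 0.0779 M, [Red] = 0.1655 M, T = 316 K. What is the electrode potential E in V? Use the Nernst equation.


Apply the Nernst equation: E = E0 + (RT/nF)*ln([Ox]/[Red])
Step 1: RT/nF = 8.314*316/(2*96485) = 0.01361468 V
Step 2: [Ox]/[Red] = 0.0779/0.1655 = 0.470695
Step 3: ln(0.470695) = -0.753545
Step 4: correction = 0.01361468 * -0.753545 = -0.01 V
E = -1.337 + -0.01 = -1.347 V

-1.347 V


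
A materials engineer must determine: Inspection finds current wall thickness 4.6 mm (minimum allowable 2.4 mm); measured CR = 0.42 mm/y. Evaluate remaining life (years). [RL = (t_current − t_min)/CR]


Apply the remaining-life relation: RL = (t_current − t_min) / CR
RL = (4.6 − 2.4) / 0.42 = 2.2 / 0.42 = 5.2 years

5.2 years


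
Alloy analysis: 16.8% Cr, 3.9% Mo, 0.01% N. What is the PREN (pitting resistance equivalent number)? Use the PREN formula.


Apply the PREN formula: PREN = Cr + 3.3*Mo + 16*N
PREN = 16.8 + 3.3*3.9 + 16*0.01
PREN = 16.8 + 12.87 + 0.16 = 29.83

29.83


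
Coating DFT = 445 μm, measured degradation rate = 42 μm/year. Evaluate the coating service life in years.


Service life = thickness / degradation rate
Life = 445 / 42 = 10.6 years

10.6 years


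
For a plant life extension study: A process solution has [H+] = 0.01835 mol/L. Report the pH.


pH = −log10[H+]
pH = −log10(0.01835) = 1.74

1.74


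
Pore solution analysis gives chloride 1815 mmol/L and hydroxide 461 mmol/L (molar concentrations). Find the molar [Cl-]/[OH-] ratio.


Threshold parameter = [Cl-] / [OH-] (molar basis; both in mmol/L, so units cancel)
Ratio = 1815 / 461 = 3.94

3.94


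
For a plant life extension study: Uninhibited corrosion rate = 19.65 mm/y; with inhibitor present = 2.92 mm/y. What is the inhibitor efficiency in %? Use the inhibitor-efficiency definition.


Apply the inhibitor-efficiency definition: IE = (CR_blank − CR_inh)/CR_blank × 100
IE = (19.65 − 2.92) / 19.65 × 100
IE = 16.73 / 19.65 × 100 = 85.1 %

85.1 %


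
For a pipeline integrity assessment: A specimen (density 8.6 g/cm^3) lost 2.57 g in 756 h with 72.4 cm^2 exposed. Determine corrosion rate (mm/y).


Apply the mm/y weight-loss relation: CR = 87600 * W / (D * A * T)
Numerator: 87600 * 2.57 = 225132.0
Denominator: 8.6 * 72.4 * 756 = 470715.84
CR = 225132.0 / 470715.84 = 0.4783 mm/y

0.4783 mm/y


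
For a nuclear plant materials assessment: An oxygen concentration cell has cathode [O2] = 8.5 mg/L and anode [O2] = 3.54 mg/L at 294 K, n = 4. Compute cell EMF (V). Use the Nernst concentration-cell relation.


Apply the Nernst concentration-cell relation: E = (RT/nF)*ln(C_cathode/C_anode)
RT/nF = 8.314*294/(4*96485) = 0.00633341 V
ln(8.5/3.54) = 0.87594
E = 0.00633341 * 0.87594 = 0.00555 V

0.00555 V


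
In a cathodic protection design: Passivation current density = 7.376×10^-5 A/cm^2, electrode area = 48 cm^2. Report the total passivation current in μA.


I = i_pass * A, then convert A → μA (×10^6)
I = 7.376×10^-5 * 48 * 10^6 = 3540.48 μA

3540.48 μA


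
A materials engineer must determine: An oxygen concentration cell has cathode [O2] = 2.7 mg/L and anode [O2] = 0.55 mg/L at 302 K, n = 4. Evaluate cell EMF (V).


Apply the Nernst concentration-cell relation: E = (RT/nF)*ln(C_cathode/C_anode)
RT/nF = 8.314*302/(4*96485) = 0.00650575 V
ln(2.7/0.55) = 1.59109
E = 0.00650575 * 1.59109 = 0.01035 V

0.01035 V


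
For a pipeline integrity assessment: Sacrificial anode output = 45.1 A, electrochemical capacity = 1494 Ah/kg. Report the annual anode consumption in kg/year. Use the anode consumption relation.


Annual consumption = current * hours per year / capacity
Rate = 45.1 * 8760 / 1494 = 264.4 kg/year

264.4 kg/year


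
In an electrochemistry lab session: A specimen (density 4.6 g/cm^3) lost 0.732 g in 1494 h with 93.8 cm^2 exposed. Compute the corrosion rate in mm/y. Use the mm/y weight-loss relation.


Apply the mm/y weight-loss relation: CR = 87600 * W / (D * A * T)
Numerator: 87600 * 0.732 = 64123.2
Denominator: 4.6 * 93.8 * 1494 = 644631.12
CR = 64123.2 / 644631.12 = 0.099473 mm/y

0.099473 mm/y


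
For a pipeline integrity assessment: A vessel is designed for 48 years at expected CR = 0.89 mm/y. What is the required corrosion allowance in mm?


Corrosion allowance = CR × design life
CA = 0.89 * 48 = 42.72 mm

42.72 mm


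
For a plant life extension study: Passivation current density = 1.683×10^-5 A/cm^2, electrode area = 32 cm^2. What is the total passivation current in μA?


I = i_pass * A, then convert A → μA (×10^6)
I = 1.683×10^-5 * 32 * 10^6 = 538.56 μA

538.56 μA


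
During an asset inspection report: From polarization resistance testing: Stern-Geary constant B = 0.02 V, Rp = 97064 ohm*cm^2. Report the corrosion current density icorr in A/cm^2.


Apply the Stern-Geary relation: icorr = B / Rp
icorr = 0.02 / 97064 = 2.06×10^-7 A/cm^2

2.06×10^-7 A/cm^2


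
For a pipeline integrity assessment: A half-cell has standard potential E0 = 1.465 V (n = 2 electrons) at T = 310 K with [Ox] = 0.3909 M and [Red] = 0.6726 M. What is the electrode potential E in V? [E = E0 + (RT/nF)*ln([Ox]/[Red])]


Apply the Nernst equation: E = E0 + (RT/nF)*ln([Ox]/[Red])
Step 1: RT/nF = 8.314*310/(2*96485) = 0.01335617 V
Step 2: [Ox]/[Red] = 0.3909/0.6726 = 0.581178
Step 3: ln(0.581178) = -0.542698
Step 4: correction = 0.01335617 * -0.542698 = -0.007 V
E = 1.465 + -0.007 = 1.458 V

1.458 V


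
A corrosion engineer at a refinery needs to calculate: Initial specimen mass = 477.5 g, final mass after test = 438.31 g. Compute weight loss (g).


Weight loss = initial − final
WL = 477.5 − 438.31 = 39.19 g

39.19 g


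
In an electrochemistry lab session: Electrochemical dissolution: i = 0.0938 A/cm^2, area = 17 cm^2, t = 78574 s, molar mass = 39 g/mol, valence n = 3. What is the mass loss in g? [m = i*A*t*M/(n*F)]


Apply Faraday's law: m = i*A*t*M / (n*F)
Total charge passed Q = i*A*t = 0.0938*17*78574 = 125294.1004 C
m = Q*M/(n*F) = 125294.1004*39/(3*96485) = 16.882 g

16.882 g


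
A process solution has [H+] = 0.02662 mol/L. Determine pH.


pH = −log10[H+]
pH = −log10(0.02662) = 1.57

1.57


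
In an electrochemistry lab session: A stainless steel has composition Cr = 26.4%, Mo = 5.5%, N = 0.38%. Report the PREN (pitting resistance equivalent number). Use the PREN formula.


Apply the PREN formula: PREN = Cr + 3.3*Mo + 16*N
PREN = 26.4 + 3.3*5.5 + 16*0.38
PREN = 26.4 + 18.15 + 6.08 = 50.63

50.63


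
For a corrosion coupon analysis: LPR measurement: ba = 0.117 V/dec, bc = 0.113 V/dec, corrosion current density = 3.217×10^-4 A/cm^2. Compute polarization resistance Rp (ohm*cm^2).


Apply the Stern-Geary equation: Rp = ba*bc / (2.303*icorr*(ba+bc))
ba*bc = 0.117*0.113 = 0.013221
ba+bc = 0.23; 2.303*icorr*(ba+bc) = 2.303*3.217×10^-4*0.23 = 1.7040127×10^-4
Rp = 0.013221 / 1.7040127×10^-4 = 77.59 ohm*cm^2

77.59 ohm*cm^2


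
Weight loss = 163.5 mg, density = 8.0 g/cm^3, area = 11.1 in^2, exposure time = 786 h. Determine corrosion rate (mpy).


Apply the mpy weight-loss relation: CR = 534 * W / (D * A * T)
Numerator: 534 * 163.5 = 87309.0
Denominator: 8.0 * 11.1 * 786 = 69796.8
CR = 87309.0 / 69796.8 = 1.2509 mpy

1.2509 mpy


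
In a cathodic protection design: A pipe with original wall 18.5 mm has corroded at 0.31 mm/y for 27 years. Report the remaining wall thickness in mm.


Remaining wall = original − CR × time
t = 18.5 − 0.31*27 = 18.5 − 8.37 = 10.13 mm

10.13 mm


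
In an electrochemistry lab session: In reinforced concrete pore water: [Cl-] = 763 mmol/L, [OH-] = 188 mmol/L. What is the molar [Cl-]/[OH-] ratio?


Threshold parameter = [Cl-] / [OH-] (molar basis; both in mmol/L, so units cancel)
Ratio = 763 / 188 = 4.06

4.06


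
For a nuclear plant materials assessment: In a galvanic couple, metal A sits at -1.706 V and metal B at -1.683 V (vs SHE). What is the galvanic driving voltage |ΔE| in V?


Driving voltage is the absolute potential difference.
|ΔE| = |-1.706 − (-1.683)| = 0.023 V

0.023 V


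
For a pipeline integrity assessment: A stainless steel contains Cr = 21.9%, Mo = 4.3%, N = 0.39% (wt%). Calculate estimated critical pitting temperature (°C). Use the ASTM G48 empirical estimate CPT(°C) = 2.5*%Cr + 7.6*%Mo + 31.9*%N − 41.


Apply the ASTM G48 empirical CPT estimate: CPT(°C) = 2.5*%Cr + 7.6*%Mo + 31.9*%N − 41
2.5*21.9 = 54.75; 7.6*4.3 = 32.68; 31.9*0.39 = 12.441
CPT = 54.75 + 32.68 + 12.441 − 41 = 58.871 °C
Rounded to 0.1 °C: CPT ≈ 58.9 °C

58.9 °C


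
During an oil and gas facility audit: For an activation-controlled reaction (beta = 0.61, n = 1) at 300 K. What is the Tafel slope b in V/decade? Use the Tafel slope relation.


Apply the Tafel slope relation: b = 2.303*R*T/(beta*n*F)
Numerator: 2.303 * 8.314 * 300 = 5744.14
Denominator: 0.61 * 1 * 96485 = 58855.85
b = 5744.14 / 58855.85 = 0.098 V/decade

0.098 V/decade


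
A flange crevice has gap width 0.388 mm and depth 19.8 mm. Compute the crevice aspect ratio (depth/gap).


Aspect ratio = depth / gap
Ratio = 19.8 / 0.388 = 51.0

51.0


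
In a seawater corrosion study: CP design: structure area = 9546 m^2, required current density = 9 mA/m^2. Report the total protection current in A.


I = area * current density, then convert mA → A (÷1000)
I = 9546 * 9 / 1000 = 85.91 A

85.91 A


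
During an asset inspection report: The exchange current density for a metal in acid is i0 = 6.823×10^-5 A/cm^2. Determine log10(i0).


i0 = 6.823×10^-5 A/cm^2
log10(i0) = -4.166

-4.166


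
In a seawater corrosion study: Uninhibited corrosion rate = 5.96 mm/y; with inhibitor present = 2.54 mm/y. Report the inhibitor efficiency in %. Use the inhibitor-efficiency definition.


Apply the inhibitor-efficiency definition: IE = (CR_blank − CR_inh)/CR_blank × 100
IE = (5.96 − 2.54) / 5.96 × 100
IE = 3.42 / 5.96 × 100 = 57.4 %

57.4 %


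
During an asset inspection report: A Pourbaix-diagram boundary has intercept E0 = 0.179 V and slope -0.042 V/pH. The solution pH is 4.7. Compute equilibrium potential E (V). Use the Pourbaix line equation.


Apply the Pourbaix line equation: E = E0 + slope*pH
E = 0.179 + (-0.042)*4.7 = 0.179 + (-0.1974) = -0.0184 V
Rounded to 3 decimal places: E = -0.018 V

-0.018 V


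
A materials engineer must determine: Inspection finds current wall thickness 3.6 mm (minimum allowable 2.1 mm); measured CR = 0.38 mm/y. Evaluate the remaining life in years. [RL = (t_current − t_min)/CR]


Apply the remaining-life relation: RL = (t_current − t_min) / CR
RL = (3.6 − 2.1) / 0.38 = 1.5 / 0.38 = 3.9 years

3.9 years


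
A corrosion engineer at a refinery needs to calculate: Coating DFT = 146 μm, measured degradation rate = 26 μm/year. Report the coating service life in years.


Service life = thickness / degradation rate
Life = 146 / 26 = 5.6 years

5.6 years


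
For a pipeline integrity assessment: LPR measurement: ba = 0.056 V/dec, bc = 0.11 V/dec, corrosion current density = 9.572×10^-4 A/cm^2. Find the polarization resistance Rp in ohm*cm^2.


Apply the Stern-Geary equation: Rp = ba*bc / (2.303*icorr*(ba+bc))
ba*bc = 0.056*0.11 = 0.00616
ba+bc = 0.166; 2.303*icorr*(ba+bc) = 2.303*9.572×10^-4*0.166 = 3.6593565×10^-4
Rp = 0.00616 / 3.6593565×10^-4 = 16.83 ohm*cm^2

16.83 ohm*cm^2


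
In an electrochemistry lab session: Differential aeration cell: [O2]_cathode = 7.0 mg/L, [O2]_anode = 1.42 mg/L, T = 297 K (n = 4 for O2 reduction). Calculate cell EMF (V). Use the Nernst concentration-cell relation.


Apply the Nernst concentration-cell relation: E = (RT/nF)*ln(C_cathode/C_anode)
RT/nF = 8.314*297/(4*96485) = 0.00639804 V
ln(7.0/1.42) = 1.59525
E = 0.00639804 * 1.59525 = 0.01021 V

0.01021 V


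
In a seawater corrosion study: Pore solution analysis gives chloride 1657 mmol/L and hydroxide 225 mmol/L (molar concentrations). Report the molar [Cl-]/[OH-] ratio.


Threshold parameter = [Cl-] / [OH-] (molar basis; both in mmol/L, so units cancel)
Ratio = 1657 / 225 = 7.36

7.36


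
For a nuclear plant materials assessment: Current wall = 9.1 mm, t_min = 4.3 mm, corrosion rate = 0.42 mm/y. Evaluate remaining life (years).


Apply the remaining-life relation: RL = (t_current − t_min) / CR
RL = (9.1 − 4.3) / 0.42 = 4.8 / 0.42 = 11.4 years

11.4 years


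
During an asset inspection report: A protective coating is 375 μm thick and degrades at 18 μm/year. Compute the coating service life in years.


Service life = thickness / degradation rate
Life = 375 / 18 = 20.8 years

20.8 years


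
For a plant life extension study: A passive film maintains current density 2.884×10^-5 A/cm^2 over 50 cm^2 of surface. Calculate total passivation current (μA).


I = i_pass * A, then convert A → μA (×10^6)
I = 2.884×10^-5 * 50 * 10^6 = 1442.0 μA

1442.0 μA


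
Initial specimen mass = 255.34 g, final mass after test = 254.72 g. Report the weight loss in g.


Weight loss = initial − final
WL = 255.34 − 254.72 = 0.62 g

0.62 g


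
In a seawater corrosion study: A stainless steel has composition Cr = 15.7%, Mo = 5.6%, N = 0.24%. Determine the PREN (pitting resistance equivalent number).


Apply the PREN formula: PREN = Cr + 3.3*Mo + 16*N
PREN = 15.7 + 3.3*5.6 + 16*0.24
PREN = 15.7 + 18.48 + 3.84 = 38.02

38.02


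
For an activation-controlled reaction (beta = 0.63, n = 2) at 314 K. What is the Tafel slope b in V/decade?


Apply the Tafel slope relation: b = 2.303*R*T/(beta*n*F)
Numerator: 2.303 * 8.314 * 314 = 6012.2
Denominator: 0.63 * 2 * 96485 = 121571.1
b = 6012.2 / 121571.1 = 0.049 V/decade

0.049 V/decade


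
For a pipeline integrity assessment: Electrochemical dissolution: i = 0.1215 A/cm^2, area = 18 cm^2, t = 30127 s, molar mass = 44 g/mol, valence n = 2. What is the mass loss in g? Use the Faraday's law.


Apply Faraday's law: m = i*A*t*M / (n*F)
Total charge passed Q = i*A*t = 0.1215*18*30127 = 65887.749 C
m = Q*M/(n*F) = 65887.749*44/(2*96485) = 15.02338 g

15.02338 g


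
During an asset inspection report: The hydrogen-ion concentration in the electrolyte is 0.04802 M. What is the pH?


pH = −log10[H+]
pH = −log10(0.04802) = 1.32

1.32


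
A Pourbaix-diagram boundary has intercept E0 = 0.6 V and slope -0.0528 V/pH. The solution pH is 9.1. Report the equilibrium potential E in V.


Apply the Pourbaix line equation: E = E0 + slope*pH
E = 0.6 + (-0.0528)*9.1 = 0.6 + (-0.48048) = 0.11952 V
Rounded to 3 decimal places: E = 0.120 V

0.120 V


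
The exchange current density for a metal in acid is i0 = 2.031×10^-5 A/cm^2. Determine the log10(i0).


i0 = 2.031×10^-5 A/cm^2
log10(i0) = -4.692

-4.692


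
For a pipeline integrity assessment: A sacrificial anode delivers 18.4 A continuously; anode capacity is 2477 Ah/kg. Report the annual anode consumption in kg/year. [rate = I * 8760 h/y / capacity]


Annual consumption = current * hours per year / capacity
Rate = 18.4 * 8760 / 2477 = 65.1 kg/year

65.1 kg/year


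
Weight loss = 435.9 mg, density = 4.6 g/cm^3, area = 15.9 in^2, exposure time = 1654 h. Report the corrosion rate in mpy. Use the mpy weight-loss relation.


Apply the mpy weight-loss relation: CR = 534 * W / (D * A * T)
Numerator: 534 * 435.9 = 232770.6
Denominator: 4.6 * 15.9 * 1654 = 120973.56
CR = 232770.6 / 120973.56 = 1.92414 mpy

1.92414 mpy


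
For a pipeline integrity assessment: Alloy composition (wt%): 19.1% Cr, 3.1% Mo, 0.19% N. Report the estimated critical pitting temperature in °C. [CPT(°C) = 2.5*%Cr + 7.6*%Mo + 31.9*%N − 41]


Apply the ASTM G48 empirical CPT estimate: CPT(°C) = 2.5*%Cr + 7.6*%Mo + 31.9*%N − 41
2.5*19.1 = 47.75; 7.6*3.1 = 23.56; 31.9*0.19 = 6.061
CPT = 47.75 + 23.56 + 6.061 − 41 = 36.371 °C
Rounded to 0.1 °C: CPT ≈ 36.4 °C

36.4 °C


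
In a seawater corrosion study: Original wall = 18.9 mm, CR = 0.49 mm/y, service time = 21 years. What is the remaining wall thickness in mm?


Remaining wall = original − CR × time
t = 18.9 − 0.49*21 = 18.9 − 10.29 = 8.61 mm

8.61 mm


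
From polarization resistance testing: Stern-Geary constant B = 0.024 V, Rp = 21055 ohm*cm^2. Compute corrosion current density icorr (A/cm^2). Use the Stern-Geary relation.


Apply the Stern-Geary relation: icorr = B / Rp
icorr = 0.024 / 21055 = 1.14×10^-6 A/cm^2

1.14×10^-6 A/cm^2


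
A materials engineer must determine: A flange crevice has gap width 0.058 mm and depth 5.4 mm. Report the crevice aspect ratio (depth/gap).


Aspect ratio = depth / gap
Ratio = 5.4 / 0.058 = 93.1

93.1


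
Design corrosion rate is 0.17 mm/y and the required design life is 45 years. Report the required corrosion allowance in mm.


Corrosion allowance = CR × design life
CA = 0.17 * 45 = 7.65 mm

7.65 mm


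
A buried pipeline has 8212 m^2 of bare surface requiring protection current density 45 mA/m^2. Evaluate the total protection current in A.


I = area * current density, then convert mA → A (÷1000)
I = 8212 * 45 / 1000 = 369.54 A

369.54 A


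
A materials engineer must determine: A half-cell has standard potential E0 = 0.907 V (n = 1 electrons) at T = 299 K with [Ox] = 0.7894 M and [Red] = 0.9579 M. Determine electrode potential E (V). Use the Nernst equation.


Apply the Nernst equation: E = E0 + (RT/nF)*ln([Ox]/[Red])
Step 1: RT/nF = 8.314*299/(1*96485) = 0.02576448 V
Step 2: [Ox]/[Red] = 0.7894/0.9579 = 0.824094
Step 3: ln(0.824094) = -0.193471
Step 4: correction = 0.02576448 * -0.193471 = -0.005 V
E = 0.907 + -0.005 = 0.902 V

0.902 V


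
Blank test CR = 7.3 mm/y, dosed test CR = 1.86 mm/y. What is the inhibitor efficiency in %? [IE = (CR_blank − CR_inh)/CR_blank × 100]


Apply the inhibitor-efficiency definition: IE = (CR_blank − CR_inh)/CR_blank × 100
IE = (7.3 − 1.86) / 7.3 × 100
IE = 5.44 / 7.3 × 100 = 74.5 %

74.5 %


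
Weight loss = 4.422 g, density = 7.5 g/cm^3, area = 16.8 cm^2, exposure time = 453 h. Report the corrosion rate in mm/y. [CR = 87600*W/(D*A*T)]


Apply the mm/y weight-loss relation: CR = 87600 * W / (D * A * T)
Numerator: 87600 * 4.422 = 387367.2
Denominator: 7.5 * 16.8 * 453 = 57078.0
CR = 387367.2 / 57078.0 = 6.7866 mm/y

6.7866 mm/y


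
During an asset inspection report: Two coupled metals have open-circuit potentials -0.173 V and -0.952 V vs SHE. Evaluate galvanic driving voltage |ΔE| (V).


Driving voltage is the absolute potential difference.
|ΔE| = |-0.173 − (-0.952)| = 0.779 V

0.779 V


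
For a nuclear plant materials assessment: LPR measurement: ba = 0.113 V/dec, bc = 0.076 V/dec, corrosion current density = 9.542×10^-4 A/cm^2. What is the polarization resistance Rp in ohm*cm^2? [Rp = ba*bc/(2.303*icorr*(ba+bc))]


Apply the Stern-Geary equation: Rp = ba*bc / (2.303*icorr*(ba+bc))
ba*bc = 0.113*0.076 = 0.008588
ba+bc = 0.189; 2.303*icorr*(ba+bc) = 2.303*9.542×10^-4*0.189 = 4.1533177×10^-4
Rp = 0.008588 / 4.1533177×10^-4 = 20.68 ohm*cm^2

20.68 ohm*cm^2


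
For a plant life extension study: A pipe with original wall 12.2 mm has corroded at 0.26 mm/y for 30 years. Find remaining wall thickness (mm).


Remaining wall = original − CR × time
t = 12.2 − 0.26*30 = 12.2 − 7.8 = 4.4 mm

4.4 mm


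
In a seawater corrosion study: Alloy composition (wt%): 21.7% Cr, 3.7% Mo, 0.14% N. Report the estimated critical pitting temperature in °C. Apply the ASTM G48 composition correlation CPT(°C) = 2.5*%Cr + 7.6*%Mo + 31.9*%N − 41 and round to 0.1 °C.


Apply the ASTM G48 empirical CPT estimate: CPT(°C) = 2.5*%Cr + 7.6*%Mo + 31.9*%N − 41
2.5*21.7 = 54.25; 7.6*3.7 = 28.12; 31.9*0.14 = 4.466
CPT = 54.25 + 28.12 + 4.466 − 41 = 45.836 °C
Rounded to 0.1 °C: CPT ≈ 45.8 °C

45.8 °C
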